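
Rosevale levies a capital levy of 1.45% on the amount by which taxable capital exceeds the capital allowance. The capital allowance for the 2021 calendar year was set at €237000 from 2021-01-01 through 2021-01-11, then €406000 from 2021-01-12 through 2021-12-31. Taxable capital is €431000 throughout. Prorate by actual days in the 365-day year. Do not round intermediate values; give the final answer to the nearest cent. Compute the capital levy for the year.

€436.35

2021-01-01 to 2021-01-11: 11 days, exemption €237000 → (€431000 − €237000) × 1.45% × 11/365 = €84.7753
2021-01-12 to 2021-12-31: 354 days, exemption €406000 → (€431000 − €406000) × 1.45% × 354/365 = €351.5753
Total = €436.3507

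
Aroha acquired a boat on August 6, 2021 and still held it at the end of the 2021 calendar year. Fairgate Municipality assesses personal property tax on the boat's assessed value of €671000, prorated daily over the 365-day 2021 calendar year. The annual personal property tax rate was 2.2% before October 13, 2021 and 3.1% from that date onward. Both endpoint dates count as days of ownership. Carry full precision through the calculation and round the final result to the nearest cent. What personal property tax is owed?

€7309.30

August 6 – October 12, 2021: 68 days at 2.2% → €671000 × 2.2% × 68/365 = €2750.1808
October 13 – December 31, 2021: 80 days at 3.1% → €671000 × 3.1% × 80/365 = €4559.1233
Total = €7309.3041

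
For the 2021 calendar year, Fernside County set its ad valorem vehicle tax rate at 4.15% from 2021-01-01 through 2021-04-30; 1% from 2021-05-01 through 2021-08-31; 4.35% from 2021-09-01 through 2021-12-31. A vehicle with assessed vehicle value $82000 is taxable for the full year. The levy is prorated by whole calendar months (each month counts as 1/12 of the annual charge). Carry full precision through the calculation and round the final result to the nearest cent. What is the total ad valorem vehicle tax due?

$2596.67

2021-01-01 to 2021-04-30: 4 months at 4.15% → $82000 × 4.15% × 4/12 = $1134.3333
2021-05-01 to 2021-08-31: 4 months at 1% → $82000 × 1% × 4/12 = $273.3333
2021-09-01 to 2021-12-31: 4 months at 4.35% → $82000 × 4.35% × 4/12 = $1189.0000
Total = $2596.6667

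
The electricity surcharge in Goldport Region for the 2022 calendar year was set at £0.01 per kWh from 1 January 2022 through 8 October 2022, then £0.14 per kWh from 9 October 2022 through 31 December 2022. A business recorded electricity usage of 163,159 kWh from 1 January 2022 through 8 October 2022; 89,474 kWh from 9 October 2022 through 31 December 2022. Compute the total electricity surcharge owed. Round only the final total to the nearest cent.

£14157.95

1 January – 8 October 2022: 163,159 kWh at £0.01/kWh → £1631.59
9 October – 31 December 2022: 89,474 kWh at £0.14/kWh → £12526.36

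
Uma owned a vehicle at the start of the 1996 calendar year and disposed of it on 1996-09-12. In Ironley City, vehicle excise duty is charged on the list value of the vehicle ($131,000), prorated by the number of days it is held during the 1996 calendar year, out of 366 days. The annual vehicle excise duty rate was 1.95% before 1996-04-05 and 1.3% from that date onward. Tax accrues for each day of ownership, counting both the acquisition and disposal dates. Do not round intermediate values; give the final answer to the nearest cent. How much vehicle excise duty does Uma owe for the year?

1996-01-01 to 1996-04-04: 95 days at 1.95% → $131,000 × 1.95% × 95/366 = $663.0533
1996-04-05 to 1996-09-12: 161 days at 1.3% → $131,000 × 1.3% × 161/366 = $749.1339
Total = $1,412.1872

$1,412.19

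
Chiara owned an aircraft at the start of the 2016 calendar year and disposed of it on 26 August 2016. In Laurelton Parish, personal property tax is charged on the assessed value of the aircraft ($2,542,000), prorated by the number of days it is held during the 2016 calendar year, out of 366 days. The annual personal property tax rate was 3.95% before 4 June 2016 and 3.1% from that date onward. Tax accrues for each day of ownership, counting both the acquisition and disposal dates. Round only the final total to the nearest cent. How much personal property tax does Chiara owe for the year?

1 January – 3 June 2016: 155 days at 3.95% → $2,542,000 × 3.95% × 155/366 = $42,522.9372
4 June – 26 August 2016: 84 days at 3.1% → $2,542,000 × 3.1% × 84/366 = $18,085.7049
Total = $60,608.6421

$60,608.64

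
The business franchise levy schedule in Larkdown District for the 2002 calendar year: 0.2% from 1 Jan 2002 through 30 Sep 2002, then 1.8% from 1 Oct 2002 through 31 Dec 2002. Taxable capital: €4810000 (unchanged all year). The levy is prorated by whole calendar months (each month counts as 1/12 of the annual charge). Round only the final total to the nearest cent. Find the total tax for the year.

€28860.00

1 Jan – 30 Sep 2002: 9 months at 0.2% → €4810000 × 0.2% × 9/12 = €7215.0000
1 Oct – 31 Dec 2002: 3 months at 1.8% → €4810000 × 1.8% × 3/12 = €21645.0000
Total = €28860.0000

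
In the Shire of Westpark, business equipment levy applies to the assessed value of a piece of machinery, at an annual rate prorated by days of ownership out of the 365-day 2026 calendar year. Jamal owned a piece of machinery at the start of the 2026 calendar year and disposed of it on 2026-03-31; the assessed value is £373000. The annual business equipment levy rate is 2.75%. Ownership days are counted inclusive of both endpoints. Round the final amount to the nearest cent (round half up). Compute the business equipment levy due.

Days held (2026-01-01 to 2026-03-31): 90 out of 365
Tax = £373000 × 2.75% × 90/365 = £2529.2466

£2529.25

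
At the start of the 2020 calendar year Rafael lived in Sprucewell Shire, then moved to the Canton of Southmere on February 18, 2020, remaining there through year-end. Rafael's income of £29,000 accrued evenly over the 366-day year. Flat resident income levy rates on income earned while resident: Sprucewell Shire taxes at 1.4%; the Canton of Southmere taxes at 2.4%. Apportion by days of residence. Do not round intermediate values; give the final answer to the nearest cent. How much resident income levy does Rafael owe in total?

Sprucewell Shire, January 1 – February 17, 2020: 48 days → £29,000 × 1.4% × 48/366 = £53.2459
The Canton of Southmere, February 18 – December 31, 2020: 318 days → £29,000 × 2.4% × 318/366 = £604.7213
Total = £657.9672

£657.97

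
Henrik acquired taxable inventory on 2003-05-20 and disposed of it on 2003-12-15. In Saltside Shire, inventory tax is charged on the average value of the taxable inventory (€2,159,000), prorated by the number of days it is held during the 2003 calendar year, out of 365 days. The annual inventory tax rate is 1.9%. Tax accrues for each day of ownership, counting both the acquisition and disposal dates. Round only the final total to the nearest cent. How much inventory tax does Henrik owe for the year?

€23,601.12

Days held (2003-05-20 to 2003-12-15): 210 out of 365
Tax = €2,159,000 × 1.9% × 210/365 = €23,601.1233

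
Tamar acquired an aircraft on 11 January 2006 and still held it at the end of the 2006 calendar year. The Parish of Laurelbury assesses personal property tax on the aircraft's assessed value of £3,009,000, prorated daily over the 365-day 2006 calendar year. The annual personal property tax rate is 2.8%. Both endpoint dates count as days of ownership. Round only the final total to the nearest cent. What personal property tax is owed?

£81,943.73

Days held (11 January – 31 December 2006): 355 out of 365
Tax = £3,009,000 × 2.8% × 355/365 = £81,943.7260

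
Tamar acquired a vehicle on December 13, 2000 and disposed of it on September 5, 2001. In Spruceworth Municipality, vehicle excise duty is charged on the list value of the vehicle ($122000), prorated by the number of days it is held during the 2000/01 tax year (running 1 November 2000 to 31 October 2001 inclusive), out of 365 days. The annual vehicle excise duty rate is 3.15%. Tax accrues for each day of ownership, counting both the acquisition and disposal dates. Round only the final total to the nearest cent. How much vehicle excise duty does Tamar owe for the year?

Days held (December 13, 2000 – September 5, 2001): 267 out of 365
Tax = $122000 × 3.15% × 267/365 = $2811.1808

$2811.18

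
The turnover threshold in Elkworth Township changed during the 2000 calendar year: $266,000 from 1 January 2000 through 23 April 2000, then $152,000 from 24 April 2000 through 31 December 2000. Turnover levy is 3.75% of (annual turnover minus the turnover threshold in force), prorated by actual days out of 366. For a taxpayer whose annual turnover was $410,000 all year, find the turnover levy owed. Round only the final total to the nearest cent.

1 January – 23 April 2000: 114 days, exemption $266,000 → ($410,000 − $266,000) × 3.75% × 114/366 = $1,681.9672
24 April – 31 December 2000: 252 days, exemption $152,000 → ($410,000 − $152,000) × 3.75% × 252/366 = $6,661.4754
Total = $8,343.4426

$8,343.44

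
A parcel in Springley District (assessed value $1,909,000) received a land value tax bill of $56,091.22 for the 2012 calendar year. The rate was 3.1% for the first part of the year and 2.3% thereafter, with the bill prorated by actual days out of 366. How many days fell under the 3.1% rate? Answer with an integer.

Let d = days at the first rate; then 366 − d days at the second rate.
$1,909,000 × [3.1%·d + 2.3%·(366−d)] / 366 = $56,091.22
Solving gives d = 292, so the new rate took effect on 19 October 2012.

292 days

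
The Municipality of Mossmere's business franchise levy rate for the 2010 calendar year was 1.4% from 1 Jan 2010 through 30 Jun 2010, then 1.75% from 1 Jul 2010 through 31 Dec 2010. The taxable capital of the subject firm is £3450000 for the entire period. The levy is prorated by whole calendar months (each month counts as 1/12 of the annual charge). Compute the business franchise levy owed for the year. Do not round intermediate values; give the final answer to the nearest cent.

£54337.50

1 Jan – 30 Jun 2010: 6 months at 1.4% → £3450000 × 1.4% × 6/12 = £24150.0000
1 Jul – 31 Dec 2010: 6 months at 1.75% → £3450000 × 1.75% × 6/12 = £30187.5000
Total = £54337.5000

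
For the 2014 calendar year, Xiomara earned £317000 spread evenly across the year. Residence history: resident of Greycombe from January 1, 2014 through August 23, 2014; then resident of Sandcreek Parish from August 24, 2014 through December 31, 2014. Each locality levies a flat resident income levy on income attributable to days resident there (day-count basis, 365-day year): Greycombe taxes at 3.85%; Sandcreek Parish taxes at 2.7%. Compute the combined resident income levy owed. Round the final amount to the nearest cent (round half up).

Greycombe, January 1 – August 23, 2014: 235 days → £317000 × 3.85% × 235/365 = £7857.6918
Sandcreek Parish, August 24 – December 31, 2014: 130 days → £317000 × 2.7% × 130/365 = £3048.4110
Total = £10906.1027

£10906.10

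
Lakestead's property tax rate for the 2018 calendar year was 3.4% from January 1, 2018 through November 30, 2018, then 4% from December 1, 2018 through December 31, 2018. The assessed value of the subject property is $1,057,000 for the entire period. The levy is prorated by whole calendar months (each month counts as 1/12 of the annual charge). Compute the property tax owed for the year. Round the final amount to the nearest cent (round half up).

$36,466.50

January 1 – November 30, 2018: 11 months at 3.4% → $1,057,000 × 3.4% × 11/12 = $32,943.1667
December 1 – December 31, 2018: 1 month at 4% → $1,057,000 × 4% × 1/12 = $3,523.3333
Total = $36,466.5000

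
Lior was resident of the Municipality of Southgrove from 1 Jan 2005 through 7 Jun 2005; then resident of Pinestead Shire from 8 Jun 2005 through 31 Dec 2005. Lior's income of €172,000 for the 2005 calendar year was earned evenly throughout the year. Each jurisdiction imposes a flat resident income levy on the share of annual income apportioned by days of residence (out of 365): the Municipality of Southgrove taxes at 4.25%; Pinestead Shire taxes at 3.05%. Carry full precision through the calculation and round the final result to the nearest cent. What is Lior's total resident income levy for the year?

€6,139.46

The Municipality of Southgrove, 1 Jan – 7 Jun 2005: 158 days → €172,000 × 4.25% × 158/365 = €3,164.3288
Pinestead Shire, 8 Jun – 31 Dec 2005: 207 days → €172,000 × 3.05% × 207/365 = €2,975.1288
Total = €6,139.4575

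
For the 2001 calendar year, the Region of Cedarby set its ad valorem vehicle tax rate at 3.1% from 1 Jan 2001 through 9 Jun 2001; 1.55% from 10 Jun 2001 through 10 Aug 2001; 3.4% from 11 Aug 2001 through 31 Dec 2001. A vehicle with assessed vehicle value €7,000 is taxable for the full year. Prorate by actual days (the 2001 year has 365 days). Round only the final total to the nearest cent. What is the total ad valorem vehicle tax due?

1 Jan – 9 Jun 2001: 160 days at 3.1% → €7,000 × 3.1% × 160/365 = €95.1233
10 Jun – 10 Aug 2001: 62 days at 1.55% → €7,000 × 1.55% × 62/365 = €18.4301
11 Aug – 31 Dec 2001: 143 days at 3.4% → €7,000 × 3.4% × 143/365 = €93.2438
Total = €206.7973

€206.80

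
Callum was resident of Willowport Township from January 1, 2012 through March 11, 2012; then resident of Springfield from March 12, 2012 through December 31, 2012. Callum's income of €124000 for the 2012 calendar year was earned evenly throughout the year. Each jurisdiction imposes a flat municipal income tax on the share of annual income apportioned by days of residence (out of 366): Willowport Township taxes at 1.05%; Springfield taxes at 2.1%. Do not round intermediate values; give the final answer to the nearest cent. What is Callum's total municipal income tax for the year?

€2351.43

Willowport Township, January 1 – March 11, 2012: 71 days → €124000 × 1.05% × 71/366 = €252.5738
Springfield, March 12 – December 31, 2012: 295 days → €124000 × 2.1% × 295/366 = €2098.8525
Total = €2351.4262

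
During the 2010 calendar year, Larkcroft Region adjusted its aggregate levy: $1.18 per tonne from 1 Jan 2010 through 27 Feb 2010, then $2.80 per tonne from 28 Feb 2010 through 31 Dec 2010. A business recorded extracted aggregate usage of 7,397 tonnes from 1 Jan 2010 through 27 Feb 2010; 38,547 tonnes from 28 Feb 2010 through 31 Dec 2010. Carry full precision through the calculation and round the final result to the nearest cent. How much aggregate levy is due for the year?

$116,660.06

1 Jan – 27 Feb 2010: 7,397 tonnes at $1.18/tonne → $8,728.46
28 Feb – 31 Dec 2010: 38,547 tonnes at $2.80/tonne → $107,931.60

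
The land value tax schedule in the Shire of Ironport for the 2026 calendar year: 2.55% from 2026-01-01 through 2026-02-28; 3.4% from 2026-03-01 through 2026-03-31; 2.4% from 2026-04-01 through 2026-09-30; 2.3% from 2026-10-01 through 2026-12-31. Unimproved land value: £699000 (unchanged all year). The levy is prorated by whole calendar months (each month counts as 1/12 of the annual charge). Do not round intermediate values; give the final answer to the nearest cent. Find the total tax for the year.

£17358.50

2026-01-01 to 2026-02-28: 2 months at 2.55% → £699000 × 2.55% × 2/12 = £2970.7500
2026-03-01 to 2026-03-31: 1 month at 3.4% → £699000 × 3.4% × 1/12 = £1980.5000
2026-04-01 to 2026-09-30: 6 months at 2.4% → £699000 × 2.4% × 6/12 = £8388.0000
2026-10-01 to 2026-12-31: 3 months at 2.3% → £699000 × 2.3% × 3/12 = £4019.2500
Total = £17358.5000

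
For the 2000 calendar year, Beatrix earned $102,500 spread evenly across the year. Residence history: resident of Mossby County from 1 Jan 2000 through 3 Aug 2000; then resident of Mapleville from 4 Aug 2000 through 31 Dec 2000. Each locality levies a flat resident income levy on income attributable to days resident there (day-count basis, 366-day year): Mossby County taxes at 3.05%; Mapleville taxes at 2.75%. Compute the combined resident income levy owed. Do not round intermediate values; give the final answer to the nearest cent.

Mossby County, 1 Jan – 3 Aug 2000: 216 days → $102,500 × 3.05% × 216/366 = $1,845.0000
Mapleville, 4 Aug – 31 Dec 2000: 150 days → $102,500 × 2.75% × 150/366 = $1,155.2254
Total = $3,000.2254

$3,000.23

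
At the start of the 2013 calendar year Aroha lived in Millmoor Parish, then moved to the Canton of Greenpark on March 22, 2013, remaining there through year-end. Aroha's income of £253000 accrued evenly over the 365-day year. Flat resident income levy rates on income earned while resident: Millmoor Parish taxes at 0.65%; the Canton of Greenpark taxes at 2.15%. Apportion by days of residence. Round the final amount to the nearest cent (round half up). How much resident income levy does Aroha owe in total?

Millmoor Parish, January 1 – March 21, 2013: 80 days → £253000 × 0.65% × 80/365 = £360.4384
The Canton of Greenpark, March 22 – December 31, 2013: 285 days → £253000 × 2.15% × 285/365 = £4247.2808
Total = £4607.7192

£4607.72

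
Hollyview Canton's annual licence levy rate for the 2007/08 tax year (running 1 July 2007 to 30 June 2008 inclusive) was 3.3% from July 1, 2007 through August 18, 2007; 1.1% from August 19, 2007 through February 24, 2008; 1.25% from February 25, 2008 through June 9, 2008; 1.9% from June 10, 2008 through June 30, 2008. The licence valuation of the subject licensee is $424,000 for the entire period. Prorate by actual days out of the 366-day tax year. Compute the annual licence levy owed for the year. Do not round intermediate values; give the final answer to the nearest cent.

$6,291.65

July 1 – August 18, 2007: 49 days at 3.3% → $424,000 × 3.3% × 49/366 = $1,873.2459
August 19, 2007 – February 24, 2008: 190 days at 1.1% → $424,000 × 1.1% × 190/366 = $2,421.2022
February 25 – June 9, 2008: 106 days at 1.25% → $424,000 × 1.25% × 106/366 = $1,534.9727
June 10 – June 30, 2008: 21 days at 1.9% → $424,000 × 1.9% × 21/366 = $462.2295
Total = $6,291.6503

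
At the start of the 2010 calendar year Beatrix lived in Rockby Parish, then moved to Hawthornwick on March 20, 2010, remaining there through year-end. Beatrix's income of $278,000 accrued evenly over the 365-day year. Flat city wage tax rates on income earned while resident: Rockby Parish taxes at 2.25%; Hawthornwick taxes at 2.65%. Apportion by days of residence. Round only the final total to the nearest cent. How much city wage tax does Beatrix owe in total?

$7,129.37

Rockby Parish, January 1 – March 19, 2010: 78 days → $278,000 × 2.25% × 78/365 = $1,336.6849
Hawthornwick, March 20 – December 31, 2010: 287 days → $278,000 × 2.65% × 287/365 = $5,792.6822
Total = $7,129.3671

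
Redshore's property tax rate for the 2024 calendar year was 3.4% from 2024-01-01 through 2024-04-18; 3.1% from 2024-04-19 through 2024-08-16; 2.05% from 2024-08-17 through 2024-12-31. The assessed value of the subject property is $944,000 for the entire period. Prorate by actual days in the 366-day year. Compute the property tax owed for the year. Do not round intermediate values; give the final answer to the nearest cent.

2024-01-01 to 2024-04-18: 109 days at 3.4% → $944,000 × 3.4% × 109/366 = $9,558.6448
2024-04-19 to 2024-08-16: 120 days at 3.1% → $944,000 × 3.1% × 120/366 = $9,594.7541
2024-08-17 to 2024-12-31: 137 days at 2.05% → $944,000 × 2.05% × 137/366 = $7,243.7814
Total = $26,397.1803

$26,397.18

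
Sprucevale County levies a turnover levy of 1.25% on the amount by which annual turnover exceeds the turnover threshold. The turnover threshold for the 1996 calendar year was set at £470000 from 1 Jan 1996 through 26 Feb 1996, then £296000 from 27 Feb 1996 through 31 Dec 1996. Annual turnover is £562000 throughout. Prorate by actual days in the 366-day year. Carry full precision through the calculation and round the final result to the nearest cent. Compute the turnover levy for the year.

£2986.27

1 Jan – 26 Feb 1996: 57 days, exemption £470000 → (£562000 − £470000) × 1.25% × 57/366 = £179.0984
27 Feb – 31 Dec 1996: 309 days, exemption £296000 → (£562000 − £296000) × 1.25% × 309/366 = £2807.1721
Total = £2986.2705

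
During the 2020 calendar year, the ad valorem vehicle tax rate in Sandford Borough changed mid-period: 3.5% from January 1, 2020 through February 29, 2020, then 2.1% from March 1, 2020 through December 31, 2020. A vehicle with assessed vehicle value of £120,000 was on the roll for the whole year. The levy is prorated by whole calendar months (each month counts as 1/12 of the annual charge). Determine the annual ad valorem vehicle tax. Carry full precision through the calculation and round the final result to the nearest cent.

£2,800.00

January 1 – February 29, 2020: 2 months at 3.5% → £120,000 × 3.5% × 2/12 = £700.0000
March 1 – December 31, 2020: 10 months at 2.1% → £120,000 × 2.1% × 10/12 = £2,100.0000
Total = £2,800.0000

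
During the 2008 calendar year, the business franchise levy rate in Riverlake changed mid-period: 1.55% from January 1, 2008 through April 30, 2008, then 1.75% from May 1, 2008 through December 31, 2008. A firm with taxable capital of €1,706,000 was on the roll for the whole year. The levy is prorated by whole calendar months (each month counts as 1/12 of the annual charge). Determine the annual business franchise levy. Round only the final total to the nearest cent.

€28,717.67

January 1 – April 30, 2008: 4 months at 1.55% → €1,706,000 × 1.55% × 4/12 = €8,814.3333
May 1 – December 31, 2008: 8 months at 1.75% → €1,706,000 × 1.75% × 8/12 = €19,903.3333
Total = €28,717.6667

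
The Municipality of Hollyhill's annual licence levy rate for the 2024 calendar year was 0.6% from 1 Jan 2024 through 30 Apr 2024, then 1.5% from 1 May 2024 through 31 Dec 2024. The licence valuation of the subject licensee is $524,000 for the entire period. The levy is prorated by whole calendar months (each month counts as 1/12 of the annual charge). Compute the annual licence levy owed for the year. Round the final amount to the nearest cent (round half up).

$6,288.00

1 Jan – 30 Apr 2024: 4 months at 0.6% → $524,000 × 0.6% × 4/12 = $1,048.0000
1 May – 31 Dec 2024: 8 months at 1.5% → $524,000 × 1.5% × 8/12 = $5,240.0000
Total = $6,288.0000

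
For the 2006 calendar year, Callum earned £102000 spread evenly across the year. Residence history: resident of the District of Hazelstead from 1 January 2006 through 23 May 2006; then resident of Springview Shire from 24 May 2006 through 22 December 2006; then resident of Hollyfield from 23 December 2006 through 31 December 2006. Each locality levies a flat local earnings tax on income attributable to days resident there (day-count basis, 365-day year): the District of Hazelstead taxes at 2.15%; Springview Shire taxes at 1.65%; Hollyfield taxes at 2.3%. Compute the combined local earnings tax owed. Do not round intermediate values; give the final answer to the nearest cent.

The District of Hazelstead, 1 January – 23 May 2006: 143 days → £102000 × 2.15% × 143/365 = £859.1753
Springview Shire, 24 May – 22 December 2006: 213 days → £102000 × 1.65% × 213/365 = £982.1342
Hollyfield, 23 December – 31 December 2006: 9 days → £102000 × 2.3% × 9/365 = £57.8466
Total = £1899.1562

£1899.16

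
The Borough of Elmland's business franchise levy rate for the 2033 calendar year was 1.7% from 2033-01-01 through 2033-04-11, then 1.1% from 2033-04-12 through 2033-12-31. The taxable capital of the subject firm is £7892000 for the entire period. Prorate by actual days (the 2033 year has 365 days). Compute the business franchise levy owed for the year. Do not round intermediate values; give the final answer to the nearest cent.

2033-01-01 to 2033-04-11: 101 days at 1.7% → £7892000 × 1.7% × 101/365 = £37124.8329
2033-04-12 to 2033-12-31: 264 days at 1.1% → £7892000 × 1.1% × 264/365 = £62790.0493
Total = £99914.8822

£99914.88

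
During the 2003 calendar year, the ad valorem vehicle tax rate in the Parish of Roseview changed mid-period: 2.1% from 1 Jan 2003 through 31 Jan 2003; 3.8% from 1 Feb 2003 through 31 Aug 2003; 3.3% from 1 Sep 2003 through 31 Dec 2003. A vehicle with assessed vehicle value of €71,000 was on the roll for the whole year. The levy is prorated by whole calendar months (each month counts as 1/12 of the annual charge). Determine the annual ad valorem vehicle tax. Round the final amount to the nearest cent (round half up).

€2,479.08

1 Jan – 31 Jan 2003: 1 month at 2.1% → €71,000 × 2.1% × 1/12 = €124.2500
1 Feb – 31 Aug 2003: 7 months at 3.8% → €71,000 × 3.8% × 7/12 = €1,573.8333
1 Sep – 31 Dec 2003: 4 months at 3.3% → €71,000 × 3.3% × 4/12 = €781.0000
Total = €2,479.0833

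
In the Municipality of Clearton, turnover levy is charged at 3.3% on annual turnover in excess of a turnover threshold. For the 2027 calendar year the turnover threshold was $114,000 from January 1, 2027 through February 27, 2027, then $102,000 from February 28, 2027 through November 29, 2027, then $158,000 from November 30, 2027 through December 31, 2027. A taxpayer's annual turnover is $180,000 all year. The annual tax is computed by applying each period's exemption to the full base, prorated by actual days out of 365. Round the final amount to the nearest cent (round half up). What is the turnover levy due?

January 1 – February 27, 2027: 58 days, exemption $114,000 → ($180,000 − $114,000) × 3.3% × 58/365 = $346.0932
February 28 – November 29, 2027: 275 days, exemption $102,000 → ($180,000 − $102,000) × 3.3% × 275/365 = $1,939.3151
November 30 – December 31, 2027: 32 days, exemption $158,000 → ($180,000 − $158,000) × 3.3% × 32/365 = $63.6493
Total = $2,349.0575

$2,349.06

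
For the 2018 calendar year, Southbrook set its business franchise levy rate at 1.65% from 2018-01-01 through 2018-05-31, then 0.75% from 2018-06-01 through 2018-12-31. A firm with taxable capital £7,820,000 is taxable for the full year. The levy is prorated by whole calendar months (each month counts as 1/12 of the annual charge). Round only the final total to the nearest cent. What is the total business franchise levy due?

2018-01-01 to 2018-05-31: 5 months at 1.65% → £7,820,000 × 1.65% × 5/12 = £53,762.5000
2018-06-01 to 2018-12-31: 7 months at 0.75% → £7,820,000 × 0.75% × 7/12 = £34,212.5000
Total = £87,975.0000

£87,975.00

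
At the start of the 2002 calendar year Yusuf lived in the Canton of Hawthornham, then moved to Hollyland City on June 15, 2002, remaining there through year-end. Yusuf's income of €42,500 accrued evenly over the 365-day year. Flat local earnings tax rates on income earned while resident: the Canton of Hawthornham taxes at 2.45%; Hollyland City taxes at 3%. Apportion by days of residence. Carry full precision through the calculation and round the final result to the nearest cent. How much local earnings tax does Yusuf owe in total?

The Canton of Hawthornham, January 1 – June 14, 2002: 165 days → €42,500 × 2.45% × 165/365 = €470.7021
Hollyland City, June 15 – December 31, 2002: 200 days → €42,500 × 3% × 200/365 = €698.6301
Total = €1,169.3322

€1,169.33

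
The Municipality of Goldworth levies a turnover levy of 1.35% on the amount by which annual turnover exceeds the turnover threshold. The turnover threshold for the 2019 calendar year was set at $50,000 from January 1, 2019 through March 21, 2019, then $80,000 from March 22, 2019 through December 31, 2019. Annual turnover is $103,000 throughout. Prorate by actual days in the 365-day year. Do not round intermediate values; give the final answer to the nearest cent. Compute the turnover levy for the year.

$399.27

January 1 – March 21, 2019: 80 days, exemption $50,000 → ($103,000 − $50,000) × 1.35% × 80/365 = $156.8219
March 22 – December 31, 2019: 285 days, exemption $80,000 → ($103,000 − $80,000) × 1.35% × 285/365 = $242.4452
Total = $399.2671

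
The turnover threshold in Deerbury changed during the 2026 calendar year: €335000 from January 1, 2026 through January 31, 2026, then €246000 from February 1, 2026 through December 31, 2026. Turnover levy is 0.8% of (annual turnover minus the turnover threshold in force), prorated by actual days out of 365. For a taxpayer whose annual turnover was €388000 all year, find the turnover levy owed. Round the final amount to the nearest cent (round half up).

January 1 – January 31, 2026: 31 days, exemption €335000 → (€388000 − €335000) × 0.8% × 31/365 = €36.0110
February 1 – December 31, 2026: 334 days, exemption €246000 → (€388000 − €246000) × 0.8% × 334/365 = €1039.5178
Total = €1075.5288

€1075.53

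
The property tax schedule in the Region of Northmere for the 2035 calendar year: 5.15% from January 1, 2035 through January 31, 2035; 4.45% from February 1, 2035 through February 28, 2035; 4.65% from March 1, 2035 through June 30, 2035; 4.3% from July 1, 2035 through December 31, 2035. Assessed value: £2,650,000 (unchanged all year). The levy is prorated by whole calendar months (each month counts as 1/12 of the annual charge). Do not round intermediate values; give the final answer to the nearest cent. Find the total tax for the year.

January 1 – January 31, 2035: 1 month at 5.15% → £2,650,000 × 5.15% × 1/12 = £11,372.9167
February 1 – February 28, 2035: 1 month at 4.45% → £2,650,000 × 4.45% × 1/12 = £9,827.0833
March 1 – June 30, 2035: 4 months at 4.65% → £2,650,000 × 4.65% × 4/12 = £41,075.0000
July 1 – December 31, 2035: 6 months at 4.3% → £2,650,000 × 4.3% × 6/12 = £56,975.0000
Total = £119,250.0000

£119,250.00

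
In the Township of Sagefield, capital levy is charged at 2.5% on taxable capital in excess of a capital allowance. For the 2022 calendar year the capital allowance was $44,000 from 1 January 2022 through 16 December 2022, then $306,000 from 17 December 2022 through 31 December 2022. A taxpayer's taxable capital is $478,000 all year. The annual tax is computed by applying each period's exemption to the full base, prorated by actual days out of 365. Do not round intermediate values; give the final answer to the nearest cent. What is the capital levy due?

1 January – 16 December 2022: 350 days, exemption $44,000 → ($478,000 − $44,000) × 2.5% × 350/365 = $10,404.1096
17 December – 31 December 2022: 15 days, exemption $306,000 → ($478,000 − $306,000) × 2.5% × 15/365 = $176.7123
Total = $10,580.8219

$10,580.82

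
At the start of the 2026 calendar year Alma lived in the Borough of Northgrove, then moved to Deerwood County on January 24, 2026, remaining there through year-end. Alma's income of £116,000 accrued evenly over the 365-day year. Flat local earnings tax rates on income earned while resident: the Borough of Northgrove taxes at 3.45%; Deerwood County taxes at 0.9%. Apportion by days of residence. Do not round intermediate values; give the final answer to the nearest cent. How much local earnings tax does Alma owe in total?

£1,230.39

The Borough of Northgrove, January 1 – January 23, 2026: 23 days → £116,000 × 3.45% × 23/365 = £252.1808
Deerwood County, January 24 – December 31, 2026: 342 days → £116,000 × 0.9% × 342/365 = £978.2137
Total = £1,230.3945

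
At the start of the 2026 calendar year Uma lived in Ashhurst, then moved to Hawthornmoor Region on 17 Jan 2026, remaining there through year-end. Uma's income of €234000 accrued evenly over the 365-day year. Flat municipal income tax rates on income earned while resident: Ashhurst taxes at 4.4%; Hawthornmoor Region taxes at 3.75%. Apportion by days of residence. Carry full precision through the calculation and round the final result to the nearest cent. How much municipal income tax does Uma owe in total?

€8841.67

Ashhurst, 1 Jan – 16 Jan 2026: 16 days → €234000 × 4.4% × 16/365 = €451.3315
Hawthornmoor Region, 17 Jan – 31 Dec 2026: 349 days → €234000 × 3.75% × 349/365 = €8390.3425
Total = €8841.6740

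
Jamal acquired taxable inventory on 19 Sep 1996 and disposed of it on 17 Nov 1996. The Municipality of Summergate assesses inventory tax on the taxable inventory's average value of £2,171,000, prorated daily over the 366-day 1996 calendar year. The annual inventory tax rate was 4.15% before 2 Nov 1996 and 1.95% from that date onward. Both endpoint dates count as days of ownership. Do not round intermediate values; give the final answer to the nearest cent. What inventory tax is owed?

£12,681.96

19 Sep – 1 Nov 1996: 44 days at 4.15% → £2,171,000 × 4.15% × 44/366 = £10,831.2732
2 Nov – 17 Nov 1996: 16 days at 1.95% → £2,171,000 × 1.95% × 16/366 = £1,850.6885
Total = £12,681.9617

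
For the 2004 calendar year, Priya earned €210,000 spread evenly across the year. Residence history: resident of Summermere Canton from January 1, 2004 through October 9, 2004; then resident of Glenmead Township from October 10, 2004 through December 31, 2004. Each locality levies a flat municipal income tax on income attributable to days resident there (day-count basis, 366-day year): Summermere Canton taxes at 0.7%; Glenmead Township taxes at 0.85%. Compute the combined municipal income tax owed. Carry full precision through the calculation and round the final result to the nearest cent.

€1,541.43

Summermere Canton, January 1 – October 9, 2004: 283 days → €210,000 × 0.7% × 283/366 = €1,136.6393
Glenmead Township, October 10 – December 31, 2004: 83 days → €210,000 × 0.85% × 83/366 = €404.7951
Total = €1,541.4344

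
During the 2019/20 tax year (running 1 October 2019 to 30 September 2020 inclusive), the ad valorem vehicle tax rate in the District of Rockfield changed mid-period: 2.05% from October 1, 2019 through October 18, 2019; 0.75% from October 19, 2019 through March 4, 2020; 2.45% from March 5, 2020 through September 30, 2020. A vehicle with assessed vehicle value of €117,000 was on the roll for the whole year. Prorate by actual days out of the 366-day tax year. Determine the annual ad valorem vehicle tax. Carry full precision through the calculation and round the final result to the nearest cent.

October 1 – October 18, 2019: 18 days at 2.05% → €117,000 × 2.05% × 18/366 = €117.9590
October 19, 2019 – March 4, 2020: 138 days at 0.75% → €117,000 × 0.75% × 138/366 = €330.8607
March 5 – September 30, 2020: 210 days at 2.45% → €117,000 × 2.45% × 210/366 = €1,644.7131
Total = €2,093.5328

€2,093.53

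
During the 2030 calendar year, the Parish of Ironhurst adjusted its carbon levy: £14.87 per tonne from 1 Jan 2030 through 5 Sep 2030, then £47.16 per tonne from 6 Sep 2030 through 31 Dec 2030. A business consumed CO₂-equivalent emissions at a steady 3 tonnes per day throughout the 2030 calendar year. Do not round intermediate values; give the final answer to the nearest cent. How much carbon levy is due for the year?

1 Jan – 5 Sep 2030: 248 days × 3 tonnes/day = 744 tonnes at £14.87/tonne → £11,063.28
6 Sep – 31 Dec 2030: 117 days × 3 tonnes/day = 351 tonnes at £47.16/tonne → £16,553.16

£27,616.44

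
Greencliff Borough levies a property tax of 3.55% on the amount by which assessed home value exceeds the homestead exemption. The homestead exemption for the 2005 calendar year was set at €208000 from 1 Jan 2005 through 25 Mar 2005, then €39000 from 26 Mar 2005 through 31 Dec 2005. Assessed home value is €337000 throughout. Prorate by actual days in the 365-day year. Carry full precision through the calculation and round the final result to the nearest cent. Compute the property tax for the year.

1 Jan – 25 Mar 2005: 84 days, exemption €208000 → (€337000 − €208000) × 3.55% × 84/365 = €1053.9123
26 Mar – 31 Dec 2005: 281 days, exemption €39000 → (€337000 − €39000) × 3.55% × 281/365 = €8144.3808
Total = €9198.2932

€9198.29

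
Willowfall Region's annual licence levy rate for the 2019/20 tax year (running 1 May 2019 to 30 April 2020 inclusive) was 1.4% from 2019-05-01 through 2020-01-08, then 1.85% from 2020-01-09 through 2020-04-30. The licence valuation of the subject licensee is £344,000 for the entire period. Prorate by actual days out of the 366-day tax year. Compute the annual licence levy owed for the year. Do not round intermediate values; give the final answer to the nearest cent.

£5,293.93

2019-05-01 to 2020-01-08: 253 days at 1.4% → £344,000 × 1.4% × 253/366 = £3,329.0929
2020-01-09 to 2020-04-30: 113 days at 1.85% → £344,000 × 1.85% × 113/366 = £1,964.8415
Total = £5,293.9344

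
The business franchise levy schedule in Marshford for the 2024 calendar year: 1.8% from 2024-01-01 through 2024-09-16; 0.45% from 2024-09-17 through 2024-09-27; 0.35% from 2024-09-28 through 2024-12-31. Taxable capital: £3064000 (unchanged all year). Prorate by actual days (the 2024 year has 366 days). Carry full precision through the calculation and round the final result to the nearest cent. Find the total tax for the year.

£42376.96

2024-01-01 to 2024-09-16: 260 days at 1.8% → £3064000 × 1.8% × 260/366 = £39179.0164
2024-09-17 to 2024-09-27: 11 days at 0.45% → £3064000 × 0.45% × 11/366 = £414.3934
2024-09-28 to 2024-12-31: 95 days at 0.35% → £3064000 × 0.35% × 95/366 = £2783.5519
Total = £42376.9617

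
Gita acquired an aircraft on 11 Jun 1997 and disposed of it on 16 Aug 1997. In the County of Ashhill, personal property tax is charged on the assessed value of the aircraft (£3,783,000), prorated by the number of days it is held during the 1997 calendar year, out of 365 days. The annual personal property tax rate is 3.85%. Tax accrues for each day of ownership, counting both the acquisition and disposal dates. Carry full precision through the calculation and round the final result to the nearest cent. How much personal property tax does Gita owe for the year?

£26,734.93

Days held (11 Jun – 16 Aug 1997): 67 out of 365
Tax = £3,783,000 × 3.85% × 67/365 = £26,734.9274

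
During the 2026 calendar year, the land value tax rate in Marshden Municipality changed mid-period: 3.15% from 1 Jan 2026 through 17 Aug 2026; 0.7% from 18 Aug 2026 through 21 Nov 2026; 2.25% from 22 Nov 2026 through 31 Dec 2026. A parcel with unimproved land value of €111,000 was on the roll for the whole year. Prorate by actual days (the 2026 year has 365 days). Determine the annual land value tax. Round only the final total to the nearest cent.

1 Jan – 17 Aug 2026: 229 days at 3.15% → €111,000 × 3.15% × 229/365 = €2,193.6945
18 Aug – 21 Nov 2026: 96 days at 0.7% → €111,000 × 0.7% × 96/365 = €204.3616
22 Nov – 31 Dec 2026: 40 days at 2.25% → €111,000 × 2.25% × 40/365 = €273.6986
Total = €2,671.7548

€2,671.75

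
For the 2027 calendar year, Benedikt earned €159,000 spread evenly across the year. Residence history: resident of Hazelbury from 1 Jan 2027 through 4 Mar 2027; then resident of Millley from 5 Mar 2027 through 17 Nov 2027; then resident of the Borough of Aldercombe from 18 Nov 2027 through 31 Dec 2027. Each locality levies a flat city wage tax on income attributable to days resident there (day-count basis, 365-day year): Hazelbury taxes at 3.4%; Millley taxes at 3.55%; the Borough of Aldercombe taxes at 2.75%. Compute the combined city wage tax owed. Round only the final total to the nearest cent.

Hazelbury, 1 Jan – 4 Mar 2027: 63 days → €159,000 × 3.4% × 63/365 = €933.0904
Millley, 5 Mar – 17 Nov 2027: 258 days → €159,000 × 3.55% × 258/365 = €3,989.8110
The Borough of Aldercombe, 18 Nov – 31 Dec 2027: 44 days → €159,000 × 2.75% × 44/365 = €527.0959
Total = €5,449.9973

€5,450.00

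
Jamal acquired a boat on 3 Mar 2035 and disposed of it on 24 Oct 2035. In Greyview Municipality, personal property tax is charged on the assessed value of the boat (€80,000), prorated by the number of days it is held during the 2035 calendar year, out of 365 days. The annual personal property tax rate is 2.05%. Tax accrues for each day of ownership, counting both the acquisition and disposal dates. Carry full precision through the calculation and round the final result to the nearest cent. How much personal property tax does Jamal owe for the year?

Days held (3 Mar – 24 Oct 2035): 236 out of 365
Tax = €80,000 × 2.05% × 236/365 = €1,060.3836

€1,060.38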